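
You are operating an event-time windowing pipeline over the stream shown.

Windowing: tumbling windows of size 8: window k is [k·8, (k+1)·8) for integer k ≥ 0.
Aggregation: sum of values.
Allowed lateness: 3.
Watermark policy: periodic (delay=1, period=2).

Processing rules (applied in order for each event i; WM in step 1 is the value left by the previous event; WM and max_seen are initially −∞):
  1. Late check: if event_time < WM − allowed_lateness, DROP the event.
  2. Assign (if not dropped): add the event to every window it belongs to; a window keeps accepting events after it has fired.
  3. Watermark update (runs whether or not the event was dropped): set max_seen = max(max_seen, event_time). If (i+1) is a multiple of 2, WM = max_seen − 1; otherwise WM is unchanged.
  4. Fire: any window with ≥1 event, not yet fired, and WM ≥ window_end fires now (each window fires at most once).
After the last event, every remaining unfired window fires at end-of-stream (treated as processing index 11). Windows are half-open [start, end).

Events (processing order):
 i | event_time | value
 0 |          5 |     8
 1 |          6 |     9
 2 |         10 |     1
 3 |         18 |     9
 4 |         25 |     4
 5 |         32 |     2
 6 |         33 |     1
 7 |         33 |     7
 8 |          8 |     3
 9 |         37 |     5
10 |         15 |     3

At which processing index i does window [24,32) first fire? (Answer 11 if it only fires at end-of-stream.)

i=0 t=5 v=8: → [0,8); WM=−∞
i=1 t=6 v=9: → [0,8); WM=5
i=2 t=10 v=1: → [8,16); WM=5
i=3 t=18 v=9: → [16,24); WM=17; [0,8) fires=17 [8,16) fires=1
i=4 t=25 v=4: → [24,32); WM=17
i=5 t=32 v=2: → [32,40); WM=31; [16,24) fires=9
i=6 t=33 v=1: → [32,40); WM=31
i=7 t=33 v=7: → [32,40); WM=32; [24,32) fires=4
i=8 t=8 v=3: DROP (t<32-3); WM=32
i=9 t=37 v=5: → [32,40); WM=36
i=10 t=15 v=3: DROP (t<36-3); WM=36

7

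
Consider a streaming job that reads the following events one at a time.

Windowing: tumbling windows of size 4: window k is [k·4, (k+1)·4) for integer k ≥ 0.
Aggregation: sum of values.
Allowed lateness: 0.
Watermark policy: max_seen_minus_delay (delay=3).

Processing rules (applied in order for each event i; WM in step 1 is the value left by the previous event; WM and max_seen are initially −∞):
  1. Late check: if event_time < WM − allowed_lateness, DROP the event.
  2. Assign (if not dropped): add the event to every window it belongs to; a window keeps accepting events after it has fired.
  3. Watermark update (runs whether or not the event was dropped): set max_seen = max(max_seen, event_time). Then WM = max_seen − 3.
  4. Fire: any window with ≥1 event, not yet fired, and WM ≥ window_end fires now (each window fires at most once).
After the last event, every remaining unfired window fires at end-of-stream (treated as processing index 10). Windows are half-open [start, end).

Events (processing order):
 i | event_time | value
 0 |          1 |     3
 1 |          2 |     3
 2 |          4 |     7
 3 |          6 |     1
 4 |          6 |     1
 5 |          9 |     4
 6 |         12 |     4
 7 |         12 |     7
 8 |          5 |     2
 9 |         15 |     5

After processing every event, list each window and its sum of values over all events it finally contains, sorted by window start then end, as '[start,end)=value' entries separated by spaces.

i=0 t=1 v=3: → [0,4); WM=-2
i=1 t=2 v=3: → [0,4); WM=-1
i=2 t=4 v=7: → [4,8); WM=1
i=3 t=6 v=1: → [4,8); WM=3
i=4 t=6 v=1: → [4,8); WM=3
i=5 t=9 v=4: → [8,12); WM=6; [0,4) fires=6
i=6 t=12 v=4: → [12,16); WM=9; [4,8) fires=9
i=7 t=12 v=7: → [12,16); WM=9
i=8 t=5 v=2: DROP (t<9-0); WM=9
i=9 t=15 v=5: → [12,16); WM=12; [8,12) fires=4

[0,4)=6 [4,8)=9 [8,12)=4 [12,16)=16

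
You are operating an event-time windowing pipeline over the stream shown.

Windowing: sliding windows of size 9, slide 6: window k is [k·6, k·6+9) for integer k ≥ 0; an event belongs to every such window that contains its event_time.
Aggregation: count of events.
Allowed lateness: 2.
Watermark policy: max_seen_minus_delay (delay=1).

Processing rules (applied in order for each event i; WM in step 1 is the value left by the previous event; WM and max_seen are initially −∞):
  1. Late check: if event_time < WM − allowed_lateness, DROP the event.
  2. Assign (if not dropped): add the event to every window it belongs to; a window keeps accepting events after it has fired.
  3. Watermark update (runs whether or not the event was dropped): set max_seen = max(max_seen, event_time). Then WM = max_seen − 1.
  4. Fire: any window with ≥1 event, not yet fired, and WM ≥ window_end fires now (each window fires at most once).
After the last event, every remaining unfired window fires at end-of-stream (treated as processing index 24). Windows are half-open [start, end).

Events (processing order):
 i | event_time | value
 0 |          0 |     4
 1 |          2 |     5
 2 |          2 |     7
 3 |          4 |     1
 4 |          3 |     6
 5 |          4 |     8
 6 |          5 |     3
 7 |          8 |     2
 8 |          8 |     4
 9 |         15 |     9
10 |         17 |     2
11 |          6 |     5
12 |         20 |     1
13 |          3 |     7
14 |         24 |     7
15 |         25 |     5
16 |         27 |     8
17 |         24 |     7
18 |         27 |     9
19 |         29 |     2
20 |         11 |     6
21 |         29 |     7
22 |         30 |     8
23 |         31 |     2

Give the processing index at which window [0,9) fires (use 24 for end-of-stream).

i=0 t=0 v=4: → [0,9); WM=-1
i=1 t=2 v=5: → [0,9); WM=1
i=2 t=2 v=7: → [0,9); WM=1
i=3 t=4 v=1: → [0,9); WM=3
i=4 t=3 v=6: → [0,9); WM=3
i=5 t=4 v=8: → [0,9); WM=3
i=6 t=5 v=3: → [0,9); WM=4
i=7 t=8 v=2: → [6,15),[0,9); WM=7
i=8 t=8 v=4: → [6,15),[0,9); WM=7
i=9 t=15 v=9: → [12,21); WM=14; [0,9) fires=9
i=10 t=17 v=2: → [12,21); WM=16; [6,15) fires=2
i=11 t=6 v=5: DROP (t<16-2); WM=16
i=12 t=20 v=1: → [18,27),[12,21); WM=19
i=13 t=3 v=7: DROP (t<19-2); WM=19
i=14 t=24 v=7: → [24,33),[18,27); WM=23; [12,21) fires=3
i=15 t=25 v=5: → [24,33),[18,27); WM=24
i=16 t=27 v=8: → [24,33); WM=26
i=17 t=24 v=7: → [24,33),[18,27); WM=26
i=18 t=27 v=9: → [24,33); WM=26
i=19 t=29 v=2: → [24,33); WM=28; [18,27) fires=4
i=20 t=11 v=6: DROP (t<28-2); WM=28
i=21 t=29 v=7: → [24,33); WM=28
i=22 t=30 v=8: → [30,39),[24,33); WM=29
i=23 t=31 v=2: → [30,39),[24,33); WM=30

9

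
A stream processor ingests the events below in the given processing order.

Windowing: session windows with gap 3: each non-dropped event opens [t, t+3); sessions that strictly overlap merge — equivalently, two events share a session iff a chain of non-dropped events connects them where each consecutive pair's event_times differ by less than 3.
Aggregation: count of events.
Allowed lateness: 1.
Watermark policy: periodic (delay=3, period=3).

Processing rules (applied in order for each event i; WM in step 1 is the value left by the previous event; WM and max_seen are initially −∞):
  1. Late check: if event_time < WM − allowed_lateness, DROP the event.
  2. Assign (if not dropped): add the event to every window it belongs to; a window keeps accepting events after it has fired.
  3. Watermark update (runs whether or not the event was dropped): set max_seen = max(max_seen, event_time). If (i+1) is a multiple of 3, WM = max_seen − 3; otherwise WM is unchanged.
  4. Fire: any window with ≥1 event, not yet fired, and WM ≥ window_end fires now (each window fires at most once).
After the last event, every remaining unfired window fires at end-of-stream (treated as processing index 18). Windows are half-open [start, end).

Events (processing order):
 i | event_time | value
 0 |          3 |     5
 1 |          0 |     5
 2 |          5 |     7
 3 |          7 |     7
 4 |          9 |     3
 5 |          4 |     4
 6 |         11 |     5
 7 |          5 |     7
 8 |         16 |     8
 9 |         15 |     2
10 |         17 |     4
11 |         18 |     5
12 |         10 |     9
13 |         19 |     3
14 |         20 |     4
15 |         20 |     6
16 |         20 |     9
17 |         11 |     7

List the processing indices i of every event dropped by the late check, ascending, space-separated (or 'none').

i=0 t=3 v=5: → [3,6); WM=−∞
i=1 t=0 v=5: → [0,3); WM=−∞
i=2 t=5 v=7: → [3,8); WM=2
i=3 t=7 v=7: → [3,10); WM=2
i=4 t=9 v=3: → [3,12); WM=2
i=5 t=4 v=4: → [3,12); WM=6
i=6 t=11 v=5: → [3,14); WM=6
i=7 t=5 v=7: → [3,14); WM=6
i=8 t=16 v=8: → [16,19); WM=13
i=9 t=15 v=2: → [15,19); WM=13
i=10 t=17 v=4: → [15,20); WM=13
i=11 t=18 v=5: → [15,21); WM=15
i=12 t=10 v=9: DROP (t<15-1); WM=15
i=13 t=19 v=3: → [15,22); WM=15
i=14 t=20 v=4: → [15,23); WM=17
i=15 t=20 v=6: → [15,23); WM=17
i=16 t=20 v=9: → [15,23); WM=17
i=17 t=11 v=7: DROP (t<17-1); WM=17

12 17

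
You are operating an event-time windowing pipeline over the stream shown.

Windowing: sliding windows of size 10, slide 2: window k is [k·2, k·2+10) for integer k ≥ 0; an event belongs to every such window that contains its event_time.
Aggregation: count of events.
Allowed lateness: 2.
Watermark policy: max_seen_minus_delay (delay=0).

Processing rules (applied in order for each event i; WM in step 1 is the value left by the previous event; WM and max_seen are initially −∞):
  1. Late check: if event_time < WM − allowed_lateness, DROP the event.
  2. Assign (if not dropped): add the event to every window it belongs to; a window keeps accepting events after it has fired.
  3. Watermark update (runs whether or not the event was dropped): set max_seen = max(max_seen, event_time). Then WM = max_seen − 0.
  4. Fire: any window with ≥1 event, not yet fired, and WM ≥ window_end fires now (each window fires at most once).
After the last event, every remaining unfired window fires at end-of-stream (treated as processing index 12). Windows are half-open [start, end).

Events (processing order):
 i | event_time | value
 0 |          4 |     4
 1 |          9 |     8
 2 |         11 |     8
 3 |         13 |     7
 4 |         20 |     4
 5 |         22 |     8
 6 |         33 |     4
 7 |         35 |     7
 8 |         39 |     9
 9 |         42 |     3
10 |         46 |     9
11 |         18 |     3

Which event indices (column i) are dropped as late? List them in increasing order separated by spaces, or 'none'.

i=0 t=4 v=4: → [4,14),[2,12),[0,10); WM=4
i=1 t=9 v=8: → [8,18),[6,16),[4,14),[2,12),[0,10); WM=9
i=2 t=11 v=8: → [10,20),[8,18),[6,16),[4,14),[2,12); WM=11; [0,10) fires=2
i=3 t=13 v=7: → [12,22),[10,20),[8,18),[6,16),[4,14); WM=13; [2,12) fires=3
i=4 t=20 v=4: → [20,30),[18,28),[16,26),[14,24),[12,22); WM=20; [4,14) fires=4 [6,16) fires=3 [8,18) fires=3 [10,20) fires=2
i=5 t=22 v=8: → [22,32),[20,30),[18,28),[16,26),[14,24); WM=22; [12,22) fires=2
i=6 t=33 v=4: → [32,42),[30,40),[28,38),[26,36),[24,34); WM=33; [14,24) fires=2 [16,26) fires=2 [18,28) fires=2 [20,30) fires=2 [22,32) fires=1
i=7 t=35 v=7: → [34,44),[32,42),[30,40),[28,38),[26,36); WM=35; [24,34) fires=1
i=8 t=39 v=9: → [38,48),[36,46),[34,44),[32,42),[30,40); WM=39; [26,36) fires=2 [28,38) fires=2
i=9 t=42 v=3: → [42,52),[40,50),[38,48),[36,46),[34,44); WM=42; [30,40) fires=3 [32,42) fires=3
i=10 t=46 v=9: → [46,56),[44,54),[42,52),[40,50),[38,48); WM=46; [34,44) fires=3 [36,46) fires=2
i=11 t=18 v=3: DROP (t<46-2); WM=46

11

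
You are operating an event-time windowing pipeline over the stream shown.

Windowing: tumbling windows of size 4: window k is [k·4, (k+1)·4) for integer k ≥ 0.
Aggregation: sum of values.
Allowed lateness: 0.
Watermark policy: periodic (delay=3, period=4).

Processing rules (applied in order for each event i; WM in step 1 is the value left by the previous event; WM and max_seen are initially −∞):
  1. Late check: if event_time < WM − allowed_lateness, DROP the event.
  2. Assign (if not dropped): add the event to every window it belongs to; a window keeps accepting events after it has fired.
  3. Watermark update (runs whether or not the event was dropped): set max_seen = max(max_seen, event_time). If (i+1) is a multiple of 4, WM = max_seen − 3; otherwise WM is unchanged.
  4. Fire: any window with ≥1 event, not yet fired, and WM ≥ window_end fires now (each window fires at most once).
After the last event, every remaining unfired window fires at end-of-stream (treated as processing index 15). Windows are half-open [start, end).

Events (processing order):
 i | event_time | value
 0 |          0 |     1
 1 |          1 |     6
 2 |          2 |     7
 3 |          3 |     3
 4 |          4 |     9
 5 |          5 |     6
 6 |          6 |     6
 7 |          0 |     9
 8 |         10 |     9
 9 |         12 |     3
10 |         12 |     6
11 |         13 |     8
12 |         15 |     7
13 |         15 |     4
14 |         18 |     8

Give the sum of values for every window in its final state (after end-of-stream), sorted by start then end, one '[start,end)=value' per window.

i=0 t=0 v=1: → [0,4); WM=−∞
i=1 t=1 v=6: → [0,4); WM=−∞
i=2 t=2 v=7: → [0,4); WM=−∞
i=3 t=3 v=3: → [0,4); WM=0
i=4 t=4 v=9: → [4,8); WM=0
i=5 t=5 v=6: → [4,8); WM=0
i=6 t=6 v=6: → [4,8); WM=0
i=7 t=0 v=9: → [0,4); WM=3
i=8 t=10 v=9: → [8,12); WM=3
i=9 t=12 v=3: → [12,16); WM=3
i=10 t=12 v=6: → [12,16); WM=3
i=11 t=13 v=8: → [12,16); WM=10; [0,4) fires=26 [4,8) fires=21
i=12 t=15 v=7: → [12,16); WM=10
i=13 t=15 v=4: → [12,16); WM=10
i=14 t=18 v=8: → [16,20); WM=10

[0,4)=26 [4,8)=21 [8,12)=9 [12,16)=28 [16,20)=8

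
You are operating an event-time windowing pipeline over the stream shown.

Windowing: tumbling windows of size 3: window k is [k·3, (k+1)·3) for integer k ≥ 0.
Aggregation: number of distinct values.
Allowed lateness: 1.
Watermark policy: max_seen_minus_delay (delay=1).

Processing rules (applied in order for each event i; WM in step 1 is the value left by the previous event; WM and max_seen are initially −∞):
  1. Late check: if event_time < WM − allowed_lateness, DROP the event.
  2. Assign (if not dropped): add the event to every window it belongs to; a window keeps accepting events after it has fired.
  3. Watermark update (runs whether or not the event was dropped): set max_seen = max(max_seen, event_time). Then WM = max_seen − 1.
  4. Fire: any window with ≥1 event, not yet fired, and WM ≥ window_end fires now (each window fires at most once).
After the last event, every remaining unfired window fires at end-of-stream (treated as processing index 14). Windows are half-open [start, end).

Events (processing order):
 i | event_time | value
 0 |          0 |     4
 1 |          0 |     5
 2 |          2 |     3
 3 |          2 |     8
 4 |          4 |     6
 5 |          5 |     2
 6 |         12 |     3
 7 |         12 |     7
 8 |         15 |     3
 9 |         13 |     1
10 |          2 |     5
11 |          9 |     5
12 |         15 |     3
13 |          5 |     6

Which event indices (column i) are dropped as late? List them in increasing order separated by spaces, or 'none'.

10 11 13

i=0 t=0 v=4: → [0,3); WM=-1
i=1 t=0 v=5: → [0,3); WM=-1
i=2 t=2 v=3: → [0,3); WM=1
i=3 t=2 v=8: → [0,3); WM=1
i=4 t=4 v=6: → [3,6); WM=3; [0,3) fires=4
i=5 t=5 v=2: → [3,6); WM=4
i=6 t=12 v=3: → [12,15); WM=11; [3,6) fires=2
i=7 t=12 v=7: → [12,15); WM=11
i=8 t=15 v=3: → [15,18); WM=14
i=9 t=13 v=1: → [12,15); WM=14
i=10 t=2 v=5: DROP (t<14-1); WM=14
i=11 t=9 v=5: DROP (t<14-1); WM=14
i=12 t=15 v=3: → [15,18); WM=14
i=13 t=5 v=6: DROP (t<14-1); WM=14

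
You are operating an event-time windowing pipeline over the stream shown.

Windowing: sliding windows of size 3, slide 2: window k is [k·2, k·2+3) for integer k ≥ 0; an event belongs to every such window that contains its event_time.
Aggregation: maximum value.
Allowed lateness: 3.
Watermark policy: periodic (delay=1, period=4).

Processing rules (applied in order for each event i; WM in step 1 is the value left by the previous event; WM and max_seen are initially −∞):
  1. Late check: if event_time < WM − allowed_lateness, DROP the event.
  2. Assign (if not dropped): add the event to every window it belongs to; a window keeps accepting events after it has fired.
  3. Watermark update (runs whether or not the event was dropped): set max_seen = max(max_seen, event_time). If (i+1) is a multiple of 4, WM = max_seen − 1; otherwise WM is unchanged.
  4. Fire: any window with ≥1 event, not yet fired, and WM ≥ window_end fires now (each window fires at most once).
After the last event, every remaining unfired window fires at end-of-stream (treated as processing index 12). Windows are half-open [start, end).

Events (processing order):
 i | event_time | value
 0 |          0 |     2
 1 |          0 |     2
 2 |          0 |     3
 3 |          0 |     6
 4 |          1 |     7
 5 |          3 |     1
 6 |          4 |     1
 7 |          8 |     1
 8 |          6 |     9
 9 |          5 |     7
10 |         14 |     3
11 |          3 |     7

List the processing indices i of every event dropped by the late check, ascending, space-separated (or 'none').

11

i=0 t=0 v=2: → [0,3); WM=−∞
i=1 t=0 v=2: → [0,3); WM=−∞
i=2 t=0 v=3: → [0,3); WM=−∞
i=3 t=0 v=6: → [0,3); WM=-1
i=4 t=1 v=7: → [0,3); WM=-1
i=5 t=3 v=1: → [2,5); WM=-1
i=6 t=4 v=1: → [4,7),[2,5); WM=-1
i=7 t=8 v=1: → [8,11),[6,9); WM=7; [0,3) fires=7 [2,5) fires=1 [4,7) fires=1
i=8 t=6 v=9: → [6,9),[4,7); WM=7
i=9 t=5 v=7: → [4,7); WM=7
i=10 t=14 v=3: → [14,17),[12,15); WM=7
i=11 t=3 v=7: DROP (t<7-3); WM=13; [6,9) fires=9 [8,11) fires=1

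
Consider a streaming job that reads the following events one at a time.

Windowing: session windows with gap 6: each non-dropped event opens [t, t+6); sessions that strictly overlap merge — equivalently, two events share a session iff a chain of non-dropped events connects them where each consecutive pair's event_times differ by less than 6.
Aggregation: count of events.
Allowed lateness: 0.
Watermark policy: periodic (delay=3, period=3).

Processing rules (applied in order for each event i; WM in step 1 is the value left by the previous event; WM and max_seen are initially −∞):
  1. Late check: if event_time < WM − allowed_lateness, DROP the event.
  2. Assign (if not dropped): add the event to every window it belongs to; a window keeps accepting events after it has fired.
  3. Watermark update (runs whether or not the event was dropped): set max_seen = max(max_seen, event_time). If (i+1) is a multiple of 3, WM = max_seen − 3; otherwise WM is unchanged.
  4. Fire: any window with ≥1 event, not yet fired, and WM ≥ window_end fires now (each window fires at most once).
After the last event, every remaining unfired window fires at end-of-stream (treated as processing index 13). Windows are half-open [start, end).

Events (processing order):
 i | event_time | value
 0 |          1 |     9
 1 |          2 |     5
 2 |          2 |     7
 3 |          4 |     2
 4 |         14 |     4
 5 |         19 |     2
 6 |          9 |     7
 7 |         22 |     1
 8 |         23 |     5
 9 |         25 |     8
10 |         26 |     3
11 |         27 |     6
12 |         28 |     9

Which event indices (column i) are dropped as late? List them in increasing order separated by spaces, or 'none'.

i=0 t=1 v=9: → [1,7); WM=−∞
i=1 t=2 v=5: → [1,8); WM=−∞
i=2 t=2 v=7: → [1,8); WM=-1
i=3 t=4 v=2: → [1,10); WM=-1
i=4 t=14 v=4: → [14,20); WM=-1
i=5 t=19 v=2: → [14,25); WM=16
i=6 t=9 v=7: DROP (t<16-0); WM=16
i=7 t=22 v=1: → [14,28); WM=16
i=8 t=23 v=5: → [14,29); WM=20
i=9 t=25 v=8: → [14,31); WM=20
i=10 t=26 v=3: → [14,32); WM=20
i=11 t=27 v=6: → [14,33); WM=24
i=12 t=28 v=9: → [14,34); WM=24

6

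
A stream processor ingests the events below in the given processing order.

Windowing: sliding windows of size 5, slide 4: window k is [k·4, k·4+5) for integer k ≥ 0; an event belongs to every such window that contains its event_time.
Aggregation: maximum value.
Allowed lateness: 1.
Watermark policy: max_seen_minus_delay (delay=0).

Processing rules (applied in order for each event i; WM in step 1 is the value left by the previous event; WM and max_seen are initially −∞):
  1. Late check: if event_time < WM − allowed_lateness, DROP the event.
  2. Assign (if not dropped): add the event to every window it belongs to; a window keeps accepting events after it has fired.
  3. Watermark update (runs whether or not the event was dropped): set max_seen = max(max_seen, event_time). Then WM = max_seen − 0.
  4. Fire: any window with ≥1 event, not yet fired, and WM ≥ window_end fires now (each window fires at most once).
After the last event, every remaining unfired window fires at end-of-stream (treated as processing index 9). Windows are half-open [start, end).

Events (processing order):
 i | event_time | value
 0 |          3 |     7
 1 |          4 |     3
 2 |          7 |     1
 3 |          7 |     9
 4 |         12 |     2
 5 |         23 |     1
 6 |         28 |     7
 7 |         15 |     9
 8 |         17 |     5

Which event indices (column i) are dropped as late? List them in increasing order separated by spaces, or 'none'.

7 8

i=0 t=3 v=7: → [0,5); WM=3
i=1 t=4 v=3: → [4,9),[0,5); WM=4
i=2 t=7 v=1: → [4,9); WM=7; [0,5) fires=7
i=3 t=7 v=9: → [4,9); WM=7
i=4 t=12 v=2: → [12,17),[8,13); WM=12; [4,9) fires=9
i=5 t=23 v=1: → [20,25); WM=23; [8,13) fires=2 [12,17) fires=2
i=6 t=28 v=7: → [28,33),[24,29); WM=28; [20,25) fires=1
i=7 t=15 v=9: DROP (t<28-1); WM=28
i=8 t=17 v=5: DROP (t<28-1); WM=28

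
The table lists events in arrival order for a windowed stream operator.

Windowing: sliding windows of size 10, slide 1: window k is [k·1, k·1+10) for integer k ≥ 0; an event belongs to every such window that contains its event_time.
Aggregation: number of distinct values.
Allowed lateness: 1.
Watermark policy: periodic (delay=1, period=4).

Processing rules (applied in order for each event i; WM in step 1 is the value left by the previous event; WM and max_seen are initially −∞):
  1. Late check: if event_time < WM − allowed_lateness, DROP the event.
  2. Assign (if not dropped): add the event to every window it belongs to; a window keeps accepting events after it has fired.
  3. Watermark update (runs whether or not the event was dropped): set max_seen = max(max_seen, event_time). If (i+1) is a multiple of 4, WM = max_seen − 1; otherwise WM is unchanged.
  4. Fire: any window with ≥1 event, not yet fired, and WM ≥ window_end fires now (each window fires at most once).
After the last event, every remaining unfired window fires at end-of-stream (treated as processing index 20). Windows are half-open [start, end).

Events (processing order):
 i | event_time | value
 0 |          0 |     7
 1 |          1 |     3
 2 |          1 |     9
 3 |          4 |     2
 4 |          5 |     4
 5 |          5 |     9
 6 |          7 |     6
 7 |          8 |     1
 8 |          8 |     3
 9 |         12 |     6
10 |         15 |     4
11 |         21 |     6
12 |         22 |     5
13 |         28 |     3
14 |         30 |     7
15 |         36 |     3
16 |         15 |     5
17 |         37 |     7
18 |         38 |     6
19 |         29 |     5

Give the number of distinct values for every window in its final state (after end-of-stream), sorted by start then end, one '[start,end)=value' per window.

i=0 t=0 v=7: → [0,10); WM=−∞
i=1 t=1 v=3: → [1,11),[0,10); WM=−∞
i=2 t=1 v=9: → [1,11),[0,10); WM=−∞
i=3 t=4 v=2: → [4,14),[3,13),[2,12),[1,11),[0,10); WM=3
i=4 t=5 v=4: → [5,15),[4,14),[3,13),[2,12),[1,11),[0,10); WM=3
i=5 t=5 v=9: → [5,15),[4,14),[3,13),[2,12),[1,11),[0,10); WM=3
i=6 t=7 v=6: → [7,17),[6,16),[5,15),[4,14),[3,13),[2,12),[1,11),[0,10); WM=3
i=7 t=8 v=1: → [8,18),[7,17),[6,16),[5,15),[4,14),[3,13),[2,12),[1,11),[0,10); WM=7
i=8 t=8 v=3: → [8,18),[7,17),[6,16),[5,15),[4,14),[3,13),[2,12),[1,11),[0,10); WM=7
i=9 t=12 v=6: → [12,22),[11,21),[10,20),[9,19),[8,18),[7,17),[6,16),[5,15),[4,14),[3,13); WM=7
i=10 t=15 v=4: → [15,25),[14,24),[13,23),[12,22),[11,21),[10,20),[9,19),[8,18),[7,17),[6,16); WM=7
i=11 t=21 v=6: → [21,31),[20,30),[19,29),[18,28),[17,27),[16,26),[15,25),[14,24),[13,23),[12,22); WM=20; [0,10) fires=7 [1,11) fires=6 [2,12) fires=6 [3,13) fires=6 [4,14) fires=6 [5,15) fires=5 [6,16) fires=4 [7,17) fires=4 [8,18) fires=4 [9,19) fires=2 [10,20) fires=2
i=12 t=22 v=5: → [22,32),[21,31),[20,30),[19,29),[18,28),[17,27),[16,26),[15,25),[14,24),[13,23); WM=20
i=13 t=28 v=3: → [28,38),[27,37),[26,36),[25,35),[24,34),[23,33),[22,32),[21,31),[20,30),[19,29); WM=20
i=14 t=30 v=7: → [30,40),[29,39),[28,38),[27,37),[26,36),[25,35),[24,34),[23,33),[22,32),[21,31); WM=20
i=15 t=36 v=3: → [36,46),[35,45),[34,44),[33,43),[32,42),[31,41),[30,40),[29,39),[28,38),[27,37); WM=35; [11,21) fires=2 [12,22) fires=2 [13,23) fires=3 [14,24) fires=3 [15,25) fires=3 [16,26) fires=2 [17,27) fires=2 [18,28) fires=2 [19,29) fires=3 [20,30) fires=3 [21,31) fires=4 [22,32) fires=3 [23,33) fires=2 [24,34) fires=2 [25,35) fires=2
i=16 t=15 v=5: DROP (t<35-1); WM=35
i=17 t=37 v=7: → [37,47),[36,46),[35,45),[34,44),[33,43),[32,42),[31,41),[30,40),[29,39),[28,38); WM=35
i=18 t=38 v=6: → [38,48),[37,47),[36,46),[35,45),[34,44),[33,43),[32,42),[31,41),[30,40),[29,39); WM=35
i=19 t=29 v=5: DROP (t<35-1); WM=37; [26,36) fires=2 [27,37) fires=2

[0,10)=7 [1,11)=6 [2,12)=6 [3,13)=6 [4,14)=6 [5,15)=5 [6,16)=4 [7,17)=4 [8,18)=4 [9,19)=2 [10,20)=2 [11,21)=2 [12,22)=2 [13,23)=3 [14,24)=3 [15,25)=3 [16,26)=2 [17,27)=2 [18,28)=2 [19,29)=3 [20,30)=3 [21,31)=4 [22,32)=3 [23,33)=2 [24,34)=2 [25,35)=2 [26,36)=2 [27,37)=2 [28,38)=2 [29,39)=3 [30,40)=3 [31,41)=3 [32,42)=3 [33,43)=3 [34,44)=3 [35,45)=3 [36,46)=3 [37,47)=2 [38,48)=1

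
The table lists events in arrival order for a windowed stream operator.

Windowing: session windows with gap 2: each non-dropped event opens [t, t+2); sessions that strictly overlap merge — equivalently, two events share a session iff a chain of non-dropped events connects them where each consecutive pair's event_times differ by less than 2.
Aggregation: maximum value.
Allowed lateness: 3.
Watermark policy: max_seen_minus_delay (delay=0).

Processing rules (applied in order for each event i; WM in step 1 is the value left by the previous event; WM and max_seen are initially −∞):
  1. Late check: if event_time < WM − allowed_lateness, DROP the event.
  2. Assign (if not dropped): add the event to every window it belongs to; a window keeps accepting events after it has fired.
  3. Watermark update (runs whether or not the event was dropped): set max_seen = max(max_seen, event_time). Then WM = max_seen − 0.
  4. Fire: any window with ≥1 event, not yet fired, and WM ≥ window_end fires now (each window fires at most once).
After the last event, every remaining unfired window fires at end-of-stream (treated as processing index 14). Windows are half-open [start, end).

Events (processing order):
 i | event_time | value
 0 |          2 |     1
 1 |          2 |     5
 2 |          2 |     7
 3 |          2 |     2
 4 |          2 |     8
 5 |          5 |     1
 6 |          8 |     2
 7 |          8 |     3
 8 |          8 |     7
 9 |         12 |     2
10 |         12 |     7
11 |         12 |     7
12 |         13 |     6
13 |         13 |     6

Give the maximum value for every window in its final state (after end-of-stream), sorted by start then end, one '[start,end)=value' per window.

i=0 t=2 v=1: → [2,4); WM=2
i=1 t=2 v=5: → [2,4); WM=2
i=2 t=2 v=7: → [2,4); WM=2
i=3 t=2 v=2: → [2,4); WM=2
i=4 t=2 v=8: → [2,4); WM=2
i=5 t=5 v=1: → [5,7); WM=5
i=6 t=8 v=2: → [8,10); WM=8
i=7 t=8 v=3: → [8,10); WM=8
i=8 t=8 v=7: → [8,10); WM=8
i=9 t=12 v=2: → [12,14); WM=12
i=10 t=12 v=7: → [12,14); WM=12
i=11 t=12 v=7: → [12,14); WM=12
i=12 t=13 v=6: → [12,15); WM=13
i=13 t=13 v=6: → [12,15); WM=13

[2,4)=8 [5,7)=1 [8,10)=7 [12,15)=7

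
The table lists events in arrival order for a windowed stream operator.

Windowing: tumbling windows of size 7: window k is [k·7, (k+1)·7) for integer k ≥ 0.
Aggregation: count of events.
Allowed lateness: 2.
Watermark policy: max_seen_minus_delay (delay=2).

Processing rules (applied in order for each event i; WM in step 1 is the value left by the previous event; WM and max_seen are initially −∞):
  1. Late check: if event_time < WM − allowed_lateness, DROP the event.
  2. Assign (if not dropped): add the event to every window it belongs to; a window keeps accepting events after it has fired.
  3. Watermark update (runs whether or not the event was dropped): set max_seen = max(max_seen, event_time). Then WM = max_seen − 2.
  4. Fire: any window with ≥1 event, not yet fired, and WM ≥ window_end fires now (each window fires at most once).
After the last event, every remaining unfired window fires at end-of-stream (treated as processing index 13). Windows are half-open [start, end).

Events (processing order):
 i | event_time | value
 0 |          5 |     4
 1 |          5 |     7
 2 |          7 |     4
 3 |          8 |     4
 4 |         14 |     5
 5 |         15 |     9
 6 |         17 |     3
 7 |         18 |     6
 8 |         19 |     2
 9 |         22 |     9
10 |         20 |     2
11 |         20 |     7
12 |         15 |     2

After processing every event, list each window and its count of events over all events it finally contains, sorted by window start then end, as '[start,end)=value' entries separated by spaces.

i=0 t=5 v=4: → [0,7); WM=3
i=1 t=5 v=7: → [0,7); WM=3
i=2 t=7 v=4: → [7,14); WM=5
i=3 t=8 v=4: → [7,14); WM=6
i=4 t=14 v=5: → [14,21); WM=12; [0,7) fires=2
i=5 t=15 v=9: → [14,21); WM=13
i=6 t=17 v=3: → [14,21); WM=15; [7,14) fires=2
i=7 t=18 v=6: → [14,21); WM=16
i=8 t=19 v=2: → [14,21); WM=17
i=9 t=22 v=9: → [21,28); WM=20
i=10 t=20 v=2: → [14,21); WM=20
i=11 t=20 v=7: → [14,21); WM=20
i=12 t=15 v=2: DROP (t<20-2); WM=20

[0,7)=2 [7,14)=2 [14,21)=7 [21,28)=1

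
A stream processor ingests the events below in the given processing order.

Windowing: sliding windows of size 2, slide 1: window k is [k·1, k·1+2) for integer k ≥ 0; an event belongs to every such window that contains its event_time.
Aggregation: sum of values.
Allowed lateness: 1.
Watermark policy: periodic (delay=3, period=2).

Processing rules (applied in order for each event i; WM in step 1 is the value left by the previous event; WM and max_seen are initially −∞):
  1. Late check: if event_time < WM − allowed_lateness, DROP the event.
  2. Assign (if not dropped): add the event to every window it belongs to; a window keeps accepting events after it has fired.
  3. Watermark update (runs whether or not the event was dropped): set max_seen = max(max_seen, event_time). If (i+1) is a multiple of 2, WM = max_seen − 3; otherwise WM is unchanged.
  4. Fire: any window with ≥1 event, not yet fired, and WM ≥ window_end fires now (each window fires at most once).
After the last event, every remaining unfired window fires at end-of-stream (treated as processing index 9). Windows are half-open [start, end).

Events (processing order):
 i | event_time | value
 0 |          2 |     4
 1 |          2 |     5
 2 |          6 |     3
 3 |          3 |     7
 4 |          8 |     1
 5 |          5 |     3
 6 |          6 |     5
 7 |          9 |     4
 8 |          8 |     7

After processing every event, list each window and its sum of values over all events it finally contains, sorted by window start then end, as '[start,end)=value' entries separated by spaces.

i=0 t=2 v=4: → [2,4),[1,3); WM=−∞
i=1 t=2 v=5: → [2,4),[1,3); WM=-1
i=2 t=6 v=3: → [6,8),[5,7); WM=-1
i=3 t=3 v=7: → [3,5),[2,4); WM=3; [1,3) fires=9
i=4 t=8 v=1: → [8,10),[7,9); WM=3
i=5 t=5 v=3: → [5,7),[4,6); WM=5; [2,4) fires=16 [3,5) fires=7
i=6 t=6 v=5: → [6,8),[5,7); WM=5
i=7 t=9 v=4: → [9,11),[8,10); WM=6; [4,6) fires=3
i=8 t=8 v=7: → [8,10),[7,9); WM=6

[1,3)=9 [2,4)=16 [3,5)=7 [4,6)=3 [5,7)=11 [6,8)=8 [7,9)=8 [8,10)=12 [9,11)=4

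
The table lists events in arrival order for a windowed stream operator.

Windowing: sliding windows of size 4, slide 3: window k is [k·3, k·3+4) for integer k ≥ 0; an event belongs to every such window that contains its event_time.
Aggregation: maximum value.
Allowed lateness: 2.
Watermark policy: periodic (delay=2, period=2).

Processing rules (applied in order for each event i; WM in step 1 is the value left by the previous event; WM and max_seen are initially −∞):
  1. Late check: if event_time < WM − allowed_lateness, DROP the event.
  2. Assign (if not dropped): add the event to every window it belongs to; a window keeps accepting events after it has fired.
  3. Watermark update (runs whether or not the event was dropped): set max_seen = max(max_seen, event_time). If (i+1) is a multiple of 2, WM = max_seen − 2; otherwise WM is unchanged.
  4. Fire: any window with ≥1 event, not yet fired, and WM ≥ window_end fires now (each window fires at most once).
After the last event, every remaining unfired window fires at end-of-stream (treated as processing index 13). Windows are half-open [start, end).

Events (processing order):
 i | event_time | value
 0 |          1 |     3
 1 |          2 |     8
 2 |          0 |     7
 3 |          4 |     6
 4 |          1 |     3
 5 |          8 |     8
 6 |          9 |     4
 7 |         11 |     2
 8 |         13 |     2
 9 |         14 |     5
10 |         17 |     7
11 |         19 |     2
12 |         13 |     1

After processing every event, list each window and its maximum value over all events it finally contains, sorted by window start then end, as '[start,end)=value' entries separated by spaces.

[0,4)=8 [3,7)=6 [6,10)=8 [9,13)=4 [12,16)=5 [15,19)=7 [18,22)=2

i=0 t=1 v=3: → [0,4); WM=−∞
i=1 t=2 v=8: → [0,4); WM=0
i=2 t=0 v=7: → [0,4); WM=0
i=3 t=4 v=6: → [3,7); WM=2
i=4 t=1 v=3: → [0,4); WM=2
i=5 t=8 v=8: → [6,10); WM=6; [0,4) fires=8
i=6 t=9 v=4: → [9,13),[6,10); WM=6
i=7 t=11 v=2: → [9,13); WM=9; [3,7) fires=6
i=8 t=13 v=2: → [12,16); WM=9
i=9 t=14 v=5: → [12,16); WM=12; [6,10) fires=8
i=10 t=17 v=7: → [15,19); WM=12
i=11 t=19 v=2: → [18,22); WM=17; [9,13) fires=4 [12,16) fires=5
i=12 t=13 v=1: DROP (t<17-2); WM=17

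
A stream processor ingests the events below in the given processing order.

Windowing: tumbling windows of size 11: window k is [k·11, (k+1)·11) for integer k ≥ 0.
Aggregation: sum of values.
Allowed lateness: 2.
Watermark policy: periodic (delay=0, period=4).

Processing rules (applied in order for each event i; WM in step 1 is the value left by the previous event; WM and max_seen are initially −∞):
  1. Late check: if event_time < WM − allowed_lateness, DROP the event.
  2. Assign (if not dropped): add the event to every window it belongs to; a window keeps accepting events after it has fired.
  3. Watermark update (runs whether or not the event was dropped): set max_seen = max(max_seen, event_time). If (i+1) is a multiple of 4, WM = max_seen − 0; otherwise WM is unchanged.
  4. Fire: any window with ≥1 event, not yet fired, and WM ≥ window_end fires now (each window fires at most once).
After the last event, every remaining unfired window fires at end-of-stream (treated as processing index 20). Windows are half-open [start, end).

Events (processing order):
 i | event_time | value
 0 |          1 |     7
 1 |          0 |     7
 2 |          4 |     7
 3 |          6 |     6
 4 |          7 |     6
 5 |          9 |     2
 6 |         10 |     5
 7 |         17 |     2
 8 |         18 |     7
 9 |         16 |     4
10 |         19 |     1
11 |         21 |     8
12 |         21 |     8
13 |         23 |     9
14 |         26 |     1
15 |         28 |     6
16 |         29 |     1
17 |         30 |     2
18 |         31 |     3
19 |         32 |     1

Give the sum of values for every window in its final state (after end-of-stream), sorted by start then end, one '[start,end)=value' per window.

[0,11)=40 [11,22)=30 [22,33)=23

i=0 t=1 v=7: → [0,11); WM=−∞
i=1 t=0 v=7: → [0,11); WM=−∞
i=2 t=4 v=7: → [0,11); WM=−∞
i=3 t=6 v=6: → [0,11); WM=6
i=4 t=7 v=6: → [0,11); WM=6
i=5 t=9 v=2: → [0,11); WM=6
i=6 t=10 v=5: → [0,11); WM=6
i=7 t=17 v=2: → [11,22); WM=17; [0,11) fires=40
i=8 t=18 v=7: → [11,22); WM=17
i=9 t=16 v=4: → [11,22); WM=17
i=10 t=19 v=1: → [11,22); WM=17
i=11 t=21 v=8: → [11,22); WM=21
i=12 t=21 v=8: → [11,22); WM=21
i=13 t=23 v=9: → [22,33); WM=21
i=14 t=26 v=1: → [22,33); WM=21
i=15 t=28 v=6: → [22,33); WM=28; [11,22) fires=30
i=16 t=29 v=1: → [22,33); WM=28
i=17 t=30 v=2: → [22,33); WM=28
i=18 t=31 v=3: → [22,33); WM=28
i=19 t=32 v=1: → [22,33); WM=32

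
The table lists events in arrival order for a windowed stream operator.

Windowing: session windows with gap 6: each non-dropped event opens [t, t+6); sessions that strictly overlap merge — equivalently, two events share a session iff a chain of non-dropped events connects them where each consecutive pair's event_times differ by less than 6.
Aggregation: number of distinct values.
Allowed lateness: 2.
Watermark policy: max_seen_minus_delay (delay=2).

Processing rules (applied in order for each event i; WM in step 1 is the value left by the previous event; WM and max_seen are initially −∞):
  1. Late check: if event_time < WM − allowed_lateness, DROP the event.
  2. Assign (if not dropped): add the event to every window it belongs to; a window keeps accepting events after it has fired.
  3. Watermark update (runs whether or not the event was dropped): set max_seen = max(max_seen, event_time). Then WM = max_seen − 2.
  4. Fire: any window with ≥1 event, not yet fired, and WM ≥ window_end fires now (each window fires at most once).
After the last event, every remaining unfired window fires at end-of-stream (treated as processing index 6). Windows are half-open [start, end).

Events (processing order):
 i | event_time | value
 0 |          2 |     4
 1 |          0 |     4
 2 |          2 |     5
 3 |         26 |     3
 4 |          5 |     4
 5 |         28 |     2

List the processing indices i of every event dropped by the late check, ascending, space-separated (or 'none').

4

i=0 t=2 v=4: → [2,8); WM=0
i=1 t=0 v=4: → [0,8); WM=0
i=2 t=2 v=5: → [0,8); WM=0
i=3 t=26 v=3: → [26,32); WM=24
i=4 t=5 v=4: DROP (t<24-2); WM=24
i=5 t=28 v=2: → [26,34); WM=26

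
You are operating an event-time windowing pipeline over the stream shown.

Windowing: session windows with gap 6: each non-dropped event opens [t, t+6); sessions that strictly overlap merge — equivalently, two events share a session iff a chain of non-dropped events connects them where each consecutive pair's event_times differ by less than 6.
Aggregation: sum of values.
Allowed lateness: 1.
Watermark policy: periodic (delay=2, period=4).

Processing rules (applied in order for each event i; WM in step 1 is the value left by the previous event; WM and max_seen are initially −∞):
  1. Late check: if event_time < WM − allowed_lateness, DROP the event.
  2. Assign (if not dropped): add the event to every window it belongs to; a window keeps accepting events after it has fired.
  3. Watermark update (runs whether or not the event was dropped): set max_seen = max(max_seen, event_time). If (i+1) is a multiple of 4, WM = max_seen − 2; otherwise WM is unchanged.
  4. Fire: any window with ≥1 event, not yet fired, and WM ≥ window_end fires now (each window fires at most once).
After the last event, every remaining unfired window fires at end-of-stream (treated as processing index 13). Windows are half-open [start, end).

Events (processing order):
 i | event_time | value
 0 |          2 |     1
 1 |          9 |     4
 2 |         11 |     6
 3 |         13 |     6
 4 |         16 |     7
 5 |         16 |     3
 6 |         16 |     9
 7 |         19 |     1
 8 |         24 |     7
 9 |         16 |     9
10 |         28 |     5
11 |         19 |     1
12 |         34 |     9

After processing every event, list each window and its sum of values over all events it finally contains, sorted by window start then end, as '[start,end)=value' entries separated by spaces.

i=0 t=2 v=1: → [2,8); WM=−∞
i=1 t=9 v=4: → [9,15); WM=−∞
i=2 t=11 v=6: → [9,17); WM=−∞
i=3 t=13 v=6: → [9,19); WM=11
i=4 t=16 v=7: → [9,22); WM=11
i=5 t=16 v=3: → [9,22); WM=11
i=6 t=16 v=9: → [9,22); WM=11
i=7 t=19 v=1: → [9,25); WM=17
i=8 t=24 v=7: → [9,30); WM=17
i=9 t=16 v=9: → [9,30); WM=17
i=10 t=28 v=5: → [9,34); WM=17
i=11 t=19 v=1: → [9,34); WM=26
i=12 t=34 v=9: → [34,40); WM=26

[2,8)=1 [9,34)=58 [34,40)=9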